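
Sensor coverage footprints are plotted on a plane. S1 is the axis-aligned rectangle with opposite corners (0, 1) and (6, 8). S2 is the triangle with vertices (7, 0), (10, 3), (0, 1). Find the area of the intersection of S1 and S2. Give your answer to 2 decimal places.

3.60

The intersection is the polygon with vertices (6,1), (0,1), (6,2.2).
By the shoelace formula its area is 3.60.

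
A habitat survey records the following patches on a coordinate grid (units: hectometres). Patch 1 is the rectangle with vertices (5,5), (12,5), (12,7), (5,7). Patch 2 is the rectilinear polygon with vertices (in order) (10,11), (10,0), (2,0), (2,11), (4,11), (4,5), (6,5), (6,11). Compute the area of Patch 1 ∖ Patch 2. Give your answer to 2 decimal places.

|Patch 1| = 14, |Patch 1∩Patch 2| = 8.
|Patch 1 ∖ Patch 2| = |Patch 1| − |Patch 1∩Patch 2| = 14 − 8 = 6.00.

6.00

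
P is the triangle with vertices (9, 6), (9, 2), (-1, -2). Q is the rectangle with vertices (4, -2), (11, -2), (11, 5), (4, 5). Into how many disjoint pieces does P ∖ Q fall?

P ∖ Q splits into 2 disjoint pieces (area 0.625, area 5).

2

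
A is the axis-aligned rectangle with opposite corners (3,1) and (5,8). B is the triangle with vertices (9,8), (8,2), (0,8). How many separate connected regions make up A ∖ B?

1

A ∖ B is a single connected region.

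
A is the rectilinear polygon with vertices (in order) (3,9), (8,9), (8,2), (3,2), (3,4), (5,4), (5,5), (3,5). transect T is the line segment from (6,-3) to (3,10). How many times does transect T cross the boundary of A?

The segment meets the boundary at (3.231,9), (4.154,5), (4.385,4), (4.846,2).

4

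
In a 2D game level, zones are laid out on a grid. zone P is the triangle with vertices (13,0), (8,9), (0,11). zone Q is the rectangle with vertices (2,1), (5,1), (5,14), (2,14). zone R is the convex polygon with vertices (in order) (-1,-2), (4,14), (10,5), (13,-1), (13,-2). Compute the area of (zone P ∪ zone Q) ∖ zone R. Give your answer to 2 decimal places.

11.81

|zone P ∪ zone Q| = 63.7404.
|(zone P ∪ zone Q) ∩ zone R| = 51.9314.
|(zone P ∪ zone Q) ∖ zone R| = 63.7404 − 51.9314 = 11.81.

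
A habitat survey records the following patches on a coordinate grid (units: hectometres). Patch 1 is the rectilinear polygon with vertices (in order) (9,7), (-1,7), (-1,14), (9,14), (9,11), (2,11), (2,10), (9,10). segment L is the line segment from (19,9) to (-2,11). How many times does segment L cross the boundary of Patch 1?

The segment meets the boundary at (-1,10.905), (2,10.619), (8.5,10), (9,9.952).

4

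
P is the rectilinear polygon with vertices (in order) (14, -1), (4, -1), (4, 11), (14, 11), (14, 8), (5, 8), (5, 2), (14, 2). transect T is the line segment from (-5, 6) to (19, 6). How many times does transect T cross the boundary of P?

The segment meets the boundary at (5,6), (4,6).

2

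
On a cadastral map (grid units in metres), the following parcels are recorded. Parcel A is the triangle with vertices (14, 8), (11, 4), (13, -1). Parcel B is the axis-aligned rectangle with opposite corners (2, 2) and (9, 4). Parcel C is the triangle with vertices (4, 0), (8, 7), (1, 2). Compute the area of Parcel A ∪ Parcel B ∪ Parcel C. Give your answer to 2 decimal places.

33.73

By inclusion–exclusion:
Individual areas: |Parcel A| = 11.5, |Parcel B| = 14, |Parcel C| = 14.5.
|Parcel A∩Parcel B| = 0.
|Parcel A∩Parcel C| = 0.
|Parcel B∩Parcel C| = 6.2714.
|Parcel A∩Parcel B∩Parcel C| = 0.
|Parcel A ∪ Parcel B ∪ Parcel C| = 40 − 6.2714 + 0 = 33.73.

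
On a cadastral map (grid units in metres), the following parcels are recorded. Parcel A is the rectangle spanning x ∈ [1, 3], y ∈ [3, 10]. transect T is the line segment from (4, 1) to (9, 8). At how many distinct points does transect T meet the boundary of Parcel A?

0

The segment lies entirely outside Parcel A and never meets its boundary.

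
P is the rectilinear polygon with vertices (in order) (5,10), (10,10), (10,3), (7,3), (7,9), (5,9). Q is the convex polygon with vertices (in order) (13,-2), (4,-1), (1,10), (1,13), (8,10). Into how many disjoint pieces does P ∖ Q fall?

P ∖ Q is a single connected region.

1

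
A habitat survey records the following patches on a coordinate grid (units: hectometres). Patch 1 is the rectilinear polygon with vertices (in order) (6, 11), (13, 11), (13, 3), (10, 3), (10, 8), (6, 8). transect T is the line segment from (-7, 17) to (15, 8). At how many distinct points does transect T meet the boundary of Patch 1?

The segment meets the boundary at (13,8.818), (7.667,11).

2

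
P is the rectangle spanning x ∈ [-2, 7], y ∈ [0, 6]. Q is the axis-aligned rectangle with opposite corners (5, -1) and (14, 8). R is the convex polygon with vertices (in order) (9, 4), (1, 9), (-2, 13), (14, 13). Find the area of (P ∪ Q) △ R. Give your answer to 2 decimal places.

172.61

|P ∪ Q| = 123.
|(P ∪ Q) ∩ R| = 15.4444.
|(P ∪ Q) △ R| = 123 + 80.5 − 30.8889 = 172.61.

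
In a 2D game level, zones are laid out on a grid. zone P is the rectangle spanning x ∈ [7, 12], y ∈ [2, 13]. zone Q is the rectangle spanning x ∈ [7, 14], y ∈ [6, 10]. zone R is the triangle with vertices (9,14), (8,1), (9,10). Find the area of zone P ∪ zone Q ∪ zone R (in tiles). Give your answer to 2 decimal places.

By inclusion–exclusion:
Individual areas: |zone P| = 55, |zone Q| = 28, |zone R| = 2.
|zone P∩zone Q|: x∈[7,12], y∈[6,10] → 5·4 = 20.
|zone P∩zone R| = 1.9444.
|zone Q∩zone R| = 0.9573.
|zone P∩zone Q∩zone R| = 0.9573.
|zone P ∪ zone Q ∪ zone R| = 85 − 22.9017 + 0.9573 = 63.06.

63.06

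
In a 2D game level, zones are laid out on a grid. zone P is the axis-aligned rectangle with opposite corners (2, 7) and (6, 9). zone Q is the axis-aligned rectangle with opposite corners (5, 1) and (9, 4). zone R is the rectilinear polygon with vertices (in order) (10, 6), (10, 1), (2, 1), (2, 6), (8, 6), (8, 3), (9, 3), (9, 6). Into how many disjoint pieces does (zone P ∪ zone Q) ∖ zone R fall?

(zone P ∪ zone Q) ∖ zone R splits into 2 disjoint pieces (area 8, area 1).

2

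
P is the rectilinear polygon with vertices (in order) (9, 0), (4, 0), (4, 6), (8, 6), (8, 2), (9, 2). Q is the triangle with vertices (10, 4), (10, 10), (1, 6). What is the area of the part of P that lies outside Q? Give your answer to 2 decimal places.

21.56

|P| = 26, |P∩Q| = 4.4444.
|P ∖ Q| = |P| − |P∩Q| = 26 − 4.4444 = 21.56.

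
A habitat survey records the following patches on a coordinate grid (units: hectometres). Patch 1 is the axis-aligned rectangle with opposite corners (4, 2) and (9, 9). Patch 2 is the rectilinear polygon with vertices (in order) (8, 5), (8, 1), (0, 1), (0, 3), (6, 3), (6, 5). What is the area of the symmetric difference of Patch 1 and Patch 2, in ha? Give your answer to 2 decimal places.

|Patch 1| = 35, |Patch 2| = 20, |Patch 1∩Patch 2| = 8.
|Patch 1 △ Patch 2| = |Patch 1| + |Patch 2| − 2·|Patch 1∩Patch 2| = 35 + 20 − 16 = 39.00.

39.00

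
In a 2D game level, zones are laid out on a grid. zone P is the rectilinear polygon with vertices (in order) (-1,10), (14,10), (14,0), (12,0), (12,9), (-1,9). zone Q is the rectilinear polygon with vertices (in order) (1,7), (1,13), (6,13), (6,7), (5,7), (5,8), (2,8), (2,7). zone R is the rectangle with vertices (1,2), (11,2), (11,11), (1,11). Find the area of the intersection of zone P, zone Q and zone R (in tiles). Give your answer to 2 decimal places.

The intersection is the polygon with vertices (6,9), (1,9), (1,10), (6,10).
By the shoelace formula its area is 5.00.

5.00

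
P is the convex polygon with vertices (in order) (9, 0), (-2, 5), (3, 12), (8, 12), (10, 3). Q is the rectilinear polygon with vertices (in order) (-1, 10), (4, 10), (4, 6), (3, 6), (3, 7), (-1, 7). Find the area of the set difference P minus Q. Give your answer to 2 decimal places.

77.00

|P| = 88.5, |P∩Q| = 11.5.
|P ∖ Q| = |P| − |P∩Q| = 88.5 − 11.5 = 77.00.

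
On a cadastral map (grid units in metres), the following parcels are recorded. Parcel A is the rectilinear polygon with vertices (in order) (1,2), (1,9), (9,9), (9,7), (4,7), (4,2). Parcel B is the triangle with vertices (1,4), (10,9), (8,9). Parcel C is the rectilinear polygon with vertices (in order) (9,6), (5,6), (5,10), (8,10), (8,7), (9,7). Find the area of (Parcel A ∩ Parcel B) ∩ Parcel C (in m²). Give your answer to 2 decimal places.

The region (Parcel A ∩ Parcel B) ∩ Parcel C is the polygon with vertices (6.4,7), (5.2,7), (8,9), (8,7.889).
By the shoelace formula its area is 2.09.

2.09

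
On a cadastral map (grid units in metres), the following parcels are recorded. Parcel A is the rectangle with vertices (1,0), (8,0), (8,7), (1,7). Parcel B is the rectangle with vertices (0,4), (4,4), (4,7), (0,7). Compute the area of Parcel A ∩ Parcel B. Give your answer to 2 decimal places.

9.00

|Parcel A∩Parcel B|: x∈[1,4], y∈[4,7] → 3·3 = 9.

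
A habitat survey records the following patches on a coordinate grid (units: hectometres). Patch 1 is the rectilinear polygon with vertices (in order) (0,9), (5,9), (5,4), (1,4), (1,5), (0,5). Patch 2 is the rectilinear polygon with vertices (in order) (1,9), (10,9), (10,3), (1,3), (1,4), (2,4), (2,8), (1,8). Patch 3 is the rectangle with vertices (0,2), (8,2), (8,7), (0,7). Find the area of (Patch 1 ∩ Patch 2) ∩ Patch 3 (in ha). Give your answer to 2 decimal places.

9.00

|Patch 1 ∩ Patch 2| = 16.
|(Patch 1 ∩ Patch 2) ∩ Patch 3| = 9.00.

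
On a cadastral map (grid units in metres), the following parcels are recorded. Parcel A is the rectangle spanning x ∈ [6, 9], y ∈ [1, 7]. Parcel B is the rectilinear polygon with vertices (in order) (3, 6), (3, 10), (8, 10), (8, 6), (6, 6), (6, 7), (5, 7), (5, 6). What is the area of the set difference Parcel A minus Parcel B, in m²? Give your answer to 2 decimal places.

|Parcel A| = 18, |Parcel A∩Parcel B| = 2.
|Parcel A ∖ Parcel B| = |Parcel A| − |Parcel A∩Parcel B| = 18 − 2 = 16.00.

16.00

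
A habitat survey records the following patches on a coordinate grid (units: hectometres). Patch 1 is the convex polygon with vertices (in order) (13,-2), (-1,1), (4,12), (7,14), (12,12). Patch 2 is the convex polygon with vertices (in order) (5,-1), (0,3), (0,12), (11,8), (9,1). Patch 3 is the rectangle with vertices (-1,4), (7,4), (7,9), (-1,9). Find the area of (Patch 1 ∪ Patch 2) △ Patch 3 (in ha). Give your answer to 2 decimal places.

134.40

|Patch 1 ∪ Patch 2| = 164.3962.
|(Patch 1 ∪ Patch 2) ∩ Patch 3| = 35.
|(Patch 1 ∪ Patch 2) △ Patch 3| = 164.3962 + 40 − 70 = 134.40.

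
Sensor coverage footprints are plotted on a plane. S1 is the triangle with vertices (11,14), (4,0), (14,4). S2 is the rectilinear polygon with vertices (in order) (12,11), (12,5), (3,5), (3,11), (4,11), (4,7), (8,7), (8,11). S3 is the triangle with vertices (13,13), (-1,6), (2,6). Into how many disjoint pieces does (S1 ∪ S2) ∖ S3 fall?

(S1 ∪ S2) ∖ S3 splits into 4 disjoint pieces (area 1.8551, area 62.6388, area 2.75, area 0.25).

4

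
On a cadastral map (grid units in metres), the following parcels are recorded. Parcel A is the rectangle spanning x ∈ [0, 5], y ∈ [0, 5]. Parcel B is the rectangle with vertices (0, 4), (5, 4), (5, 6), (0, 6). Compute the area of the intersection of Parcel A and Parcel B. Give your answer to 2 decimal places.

5.00

|Parcel A∩Parcel B|: x∈[0,5], y∈[4,5] → 5·1 = 5.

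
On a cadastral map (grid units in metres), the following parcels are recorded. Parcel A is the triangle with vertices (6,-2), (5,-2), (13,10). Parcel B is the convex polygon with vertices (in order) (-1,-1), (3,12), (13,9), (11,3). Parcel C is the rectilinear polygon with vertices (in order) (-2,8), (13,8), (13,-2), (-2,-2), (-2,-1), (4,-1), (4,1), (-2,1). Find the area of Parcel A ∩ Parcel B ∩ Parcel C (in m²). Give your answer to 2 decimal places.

2.50

The intersection is the polygon with vertices (8.414,2.138), (7.571,1.857), (11.667,8), (11.833,8).
By the shoelace formula its area is 2.50.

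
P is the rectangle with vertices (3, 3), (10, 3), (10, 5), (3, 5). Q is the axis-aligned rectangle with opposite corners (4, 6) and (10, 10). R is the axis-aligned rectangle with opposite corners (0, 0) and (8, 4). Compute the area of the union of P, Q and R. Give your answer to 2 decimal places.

By inclusion–exclusion:
Individual areas: |P| = 14, |Q| = 24, |R| = 32.
|P∩Q| = 0 (no overlap).
|P∩R|: x∈[3,8], y∈[3,4] → 5·1 = 5.
|Q∩R| = 0 (no overlap).
|P∩Q∩R| = 0.
|P ∪ Q ∪ R| = 70 − 5 + 0 = 65.00.

65.00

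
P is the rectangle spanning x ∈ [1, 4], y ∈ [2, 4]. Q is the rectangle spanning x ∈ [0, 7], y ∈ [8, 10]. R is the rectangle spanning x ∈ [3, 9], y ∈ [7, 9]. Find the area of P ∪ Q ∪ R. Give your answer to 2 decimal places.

By inclusion–exclusion:
Individual areas: |P| = 6, |Q| = 14, |R| = 12.
|P∩Q| = 0 (no overlap).
|P∩R| = 0 (no overlap).
|Q∩R|: x∈[3,7], y∈[8,9] → 4·1 = 4.
|P∩Q∩R| = 0.
|P ∪ Q ∪ R| = 32 − 4 + 0 = 28.00.

28.00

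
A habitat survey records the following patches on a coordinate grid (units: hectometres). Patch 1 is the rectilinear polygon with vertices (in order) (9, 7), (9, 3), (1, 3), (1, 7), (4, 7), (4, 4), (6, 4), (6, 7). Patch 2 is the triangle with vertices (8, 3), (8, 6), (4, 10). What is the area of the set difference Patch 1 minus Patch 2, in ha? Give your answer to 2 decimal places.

|Patch 1| = 26, |Patch 1∩Patch 2| = 4.
|Patch 1 ∖ Patch 2| = |Patch 1| − |Patch 1∩Patch 2| = 26 − 4 = 22.00.

22.00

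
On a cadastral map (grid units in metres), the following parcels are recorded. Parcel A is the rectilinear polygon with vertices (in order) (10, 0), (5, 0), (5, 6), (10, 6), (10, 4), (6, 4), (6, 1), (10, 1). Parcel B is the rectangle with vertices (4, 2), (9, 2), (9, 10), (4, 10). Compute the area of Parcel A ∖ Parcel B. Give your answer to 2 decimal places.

8.00

|Parcel A| = 18, |Parcel A∩Parcel B| = 10.
|Parcel A ∖ Parcel B| = |Parcel A| − |Parcel A∩Parcel B| = 18 − 10 = 8.00.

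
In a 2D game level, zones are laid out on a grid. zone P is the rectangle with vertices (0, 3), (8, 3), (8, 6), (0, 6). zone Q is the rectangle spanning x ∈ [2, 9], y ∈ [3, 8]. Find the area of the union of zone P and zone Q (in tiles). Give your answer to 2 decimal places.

41.00

By inclusion–exclusion:
Individual areas: |zone P| = 24, |zone Q| = 35.
|zone P∩zone Q|: x∈[2,8], y∈[3,6] → 6·3 = 18.
|zone P ∪ zone Q| = 59 − 18 = 41.00.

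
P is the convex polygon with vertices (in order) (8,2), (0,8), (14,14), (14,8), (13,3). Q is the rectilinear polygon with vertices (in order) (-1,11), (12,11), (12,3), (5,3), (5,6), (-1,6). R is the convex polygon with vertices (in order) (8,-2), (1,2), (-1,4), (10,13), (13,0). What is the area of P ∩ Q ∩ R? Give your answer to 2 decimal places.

52.04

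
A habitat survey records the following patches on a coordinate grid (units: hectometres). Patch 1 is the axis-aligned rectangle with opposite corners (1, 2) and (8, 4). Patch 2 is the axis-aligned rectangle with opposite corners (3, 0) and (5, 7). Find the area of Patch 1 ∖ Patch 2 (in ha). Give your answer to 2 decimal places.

|Patch 1∩Patch 2|: x∈[3,5], y∈[2,4] → 2·2 = 4.
|Patch 1| = 14.
|Patch 1 ∖ Patch 2| = |Patch 1| − |Patch 1∩Patch 2| = 14 − 4 = 10.00.

10.00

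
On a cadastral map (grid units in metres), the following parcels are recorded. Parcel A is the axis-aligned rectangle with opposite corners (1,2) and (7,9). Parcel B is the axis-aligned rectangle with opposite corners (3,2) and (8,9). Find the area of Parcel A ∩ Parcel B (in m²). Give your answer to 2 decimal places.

|Parcel A∩Parcel B|: x∈[3,7], y∈[2,9] → 4·7 = 28.

28.00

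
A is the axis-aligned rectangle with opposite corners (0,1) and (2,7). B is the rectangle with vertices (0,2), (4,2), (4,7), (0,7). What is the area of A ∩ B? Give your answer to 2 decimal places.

10.00

|A∩B|: x∈[0,2], y∈[2,7] → 2·5 = 10.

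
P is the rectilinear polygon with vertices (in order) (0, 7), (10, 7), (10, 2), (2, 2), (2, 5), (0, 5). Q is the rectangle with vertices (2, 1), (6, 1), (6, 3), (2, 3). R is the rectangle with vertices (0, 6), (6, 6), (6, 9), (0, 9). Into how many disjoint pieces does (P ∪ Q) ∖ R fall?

(P ∪ Q) ∖ R is a single connected region.

1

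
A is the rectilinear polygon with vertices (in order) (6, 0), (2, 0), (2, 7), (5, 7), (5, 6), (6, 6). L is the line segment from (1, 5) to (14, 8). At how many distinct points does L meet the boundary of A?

2

The segment meets the boundary at (2,5.231), (5.333,6).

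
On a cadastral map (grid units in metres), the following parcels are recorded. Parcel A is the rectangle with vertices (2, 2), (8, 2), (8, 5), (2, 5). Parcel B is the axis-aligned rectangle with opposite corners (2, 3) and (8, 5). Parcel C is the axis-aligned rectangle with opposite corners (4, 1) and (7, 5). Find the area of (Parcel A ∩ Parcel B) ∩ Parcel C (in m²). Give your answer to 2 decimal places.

The region (Parcel A ∩ Parcel B) ∩ Parcel C is the polygon with vertices (4,3), (4,5), (7,5), (7,3).
By the shoelace formula its area is 6.00.

6.00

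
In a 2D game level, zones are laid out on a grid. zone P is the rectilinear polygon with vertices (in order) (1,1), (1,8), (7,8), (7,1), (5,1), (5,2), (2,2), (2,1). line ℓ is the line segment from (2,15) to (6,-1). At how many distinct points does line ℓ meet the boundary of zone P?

2

The segment meets the boundary at (5.5,1), (3.75,8).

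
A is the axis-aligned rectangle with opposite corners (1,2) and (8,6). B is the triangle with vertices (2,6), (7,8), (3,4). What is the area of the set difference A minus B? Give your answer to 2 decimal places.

25.00

|A| = 28, |A∩B| = 3.
|A ∖ B| = |A| − |A∩B| = 28 − 3 = 25.00.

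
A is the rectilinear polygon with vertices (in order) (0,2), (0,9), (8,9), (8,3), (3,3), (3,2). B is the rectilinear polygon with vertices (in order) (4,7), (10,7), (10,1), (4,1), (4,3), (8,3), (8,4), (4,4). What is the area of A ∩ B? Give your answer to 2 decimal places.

12.00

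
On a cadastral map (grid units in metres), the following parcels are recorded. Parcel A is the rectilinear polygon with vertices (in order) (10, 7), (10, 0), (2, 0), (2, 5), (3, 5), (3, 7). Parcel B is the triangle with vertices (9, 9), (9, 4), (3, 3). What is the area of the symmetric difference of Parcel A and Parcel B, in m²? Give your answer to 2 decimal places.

43.00

|Parcel A| = 54, |Parcel B| = 15, |Parcel A∩Parcel B| = 13.
|Parcel A △ Parcel B| = |Parcel A| + |Parcel B| − 2·|Parcel A∩Parcel B| = 54 + 15 − 26 = 43.00.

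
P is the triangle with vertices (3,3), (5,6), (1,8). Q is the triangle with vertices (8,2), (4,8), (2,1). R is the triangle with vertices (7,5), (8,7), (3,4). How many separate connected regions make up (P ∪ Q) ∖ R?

(P ∪ Q) ∖ R is a single connected region.

1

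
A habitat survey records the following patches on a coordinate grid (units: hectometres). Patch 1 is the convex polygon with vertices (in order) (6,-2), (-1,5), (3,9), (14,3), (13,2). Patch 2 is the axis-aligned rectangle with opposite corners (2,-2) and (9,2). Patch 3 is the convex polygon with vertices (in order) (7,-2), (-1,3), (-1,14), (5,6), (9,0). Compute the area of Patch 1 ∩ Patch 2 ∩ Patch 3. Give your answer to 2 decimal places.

15.32

The intersection is the polygon with vertices (7.667,2), (9,0), (8.333,-0.667), (6.522,-1.702), (4.333,-0.333), (2,2).
By the shoelace formula its area is 15.32.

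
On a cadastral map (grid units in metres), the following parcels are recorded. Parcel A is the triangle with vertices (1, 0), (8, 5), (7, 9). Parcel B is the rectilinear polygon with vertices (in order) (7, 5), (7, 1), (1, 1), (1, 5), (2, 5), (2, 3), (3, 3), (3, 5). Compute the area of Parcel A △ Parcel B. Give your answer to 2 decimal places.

|Parcel A| = 16.5, |Parcel B| = 22, |Parcel A∩Parcel B| = 8.4429.
|Parcel A △ Parcel B| = |Parcel A| + |Parcel B| − 2·|Parcel A∩Parcel B| = 16.5 + 22 − 16.8857 = 21.61.

21.61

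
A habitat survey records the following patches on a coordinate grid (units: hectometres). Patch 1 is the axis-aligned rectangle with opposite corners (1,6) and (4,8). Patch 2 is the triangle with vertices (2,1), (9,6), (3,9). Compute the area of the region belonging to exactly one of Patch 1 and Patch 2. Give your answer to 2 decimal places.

|Patch 1| = 6, |Patch 2| = 25.5, |Patch 1∩Patch 2| = 2.5.
|Patch 1 △ Patch 2| = |Patch 1| + |Patch 2| − 2·|Patch 1∩Patch 2| = 6 + 25.5 − 5 = 26.50.

26.50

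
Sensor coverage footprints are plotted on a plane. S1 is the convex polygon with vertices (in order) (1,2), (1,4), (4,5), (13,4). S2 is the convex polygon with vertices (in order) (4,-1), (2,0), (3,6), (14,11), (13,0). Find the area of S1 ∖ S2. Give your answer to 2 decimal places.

|S1| = 18, |S1∩S2| = 14.6622.
|S1 ∖ S2| = |S1| − |S1∩S2| = 18 − 14.6622 = 3.34.

3.34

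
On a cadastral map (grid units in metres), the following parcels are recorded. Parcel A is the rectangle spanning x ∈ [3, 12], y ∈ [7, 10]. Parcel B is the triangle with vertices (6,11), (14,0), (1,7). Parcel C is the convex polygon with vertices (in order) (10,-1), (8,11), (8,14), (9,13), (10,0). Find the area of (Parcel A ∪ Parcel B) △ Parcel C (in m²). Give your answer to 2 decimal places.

56.71

|Parcel A ∪ Parcel B| = 57.2705.
|(Parcel A ∪ Parcel B) ∩ Parcel C| = 5.2781.
|(Parcel A ∪ Parcel B) △ Parcel C| = 57.2705 + 10 − 10.5561 = 56.71.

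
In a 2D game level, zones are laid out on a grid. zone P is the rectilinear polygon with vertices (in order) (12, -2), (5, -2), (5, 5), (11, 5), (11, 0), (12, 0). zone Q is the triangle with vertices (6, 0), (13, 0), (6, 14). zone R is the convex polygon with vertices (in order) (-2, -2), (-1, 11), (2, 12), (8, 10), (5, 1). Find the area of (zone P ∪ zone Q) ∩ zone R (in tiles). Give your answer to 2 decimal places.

The region (zone P ∪ zone Q) ∩ zone R is the polygon with vertices (5,5), (6,5), (6,10.667), (8,10), (5,1).
By the shoelace formula its area is 9.17.

9.17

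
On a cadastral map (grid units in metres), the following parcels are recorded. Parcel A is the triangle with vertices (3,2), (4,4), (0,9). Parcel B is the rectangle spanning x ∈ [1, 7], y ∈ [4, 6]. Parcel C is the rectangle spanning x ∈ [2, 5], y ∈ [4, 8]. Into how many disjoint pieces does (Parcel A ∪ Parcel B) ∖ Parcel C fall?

3

(Parcel A ∪ Parcel B) ∖ Parcel C splits into 3 disjoint pieces (area 1.8571, area 3.5714, area 4).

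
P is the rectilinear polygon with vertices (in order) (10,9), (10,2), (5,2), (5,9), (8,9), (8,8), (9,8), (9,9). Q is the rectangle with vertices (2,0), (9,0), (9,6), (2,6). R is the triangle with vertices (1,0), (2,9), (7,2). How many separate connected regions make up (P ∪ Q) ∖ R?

(P ∪ Q) ∖ R is a single connected region.

1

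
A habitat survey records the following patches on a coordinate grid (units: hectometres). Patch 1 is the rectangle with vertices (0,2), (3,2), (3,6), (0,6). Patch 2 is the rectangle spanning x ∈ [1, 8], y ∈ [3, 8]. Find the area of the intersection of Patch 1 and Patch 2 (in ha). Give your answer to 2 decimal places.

|Patch 1∩Patch 2|: x∈[1,3], y∈[3,6] → 2·3 = 6.

6.00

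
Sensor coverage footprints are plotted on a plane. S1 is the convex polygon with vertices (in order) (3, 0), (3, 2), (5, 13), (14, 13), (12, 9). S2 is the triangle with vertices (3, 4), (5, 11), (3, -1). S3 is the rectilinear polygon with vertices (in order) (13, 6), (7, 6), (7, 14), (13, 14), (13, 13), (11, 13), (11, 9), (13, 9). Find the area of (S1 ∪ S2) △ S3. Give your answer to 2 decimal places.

|S1 ∪ S2| = 70.6.
|(S1 ∪ S2) ∩ S3| = 26.5.
|(S1 ∪ S2) △ S3| = 70.6 + 40 − 53 = 57.60.

57.60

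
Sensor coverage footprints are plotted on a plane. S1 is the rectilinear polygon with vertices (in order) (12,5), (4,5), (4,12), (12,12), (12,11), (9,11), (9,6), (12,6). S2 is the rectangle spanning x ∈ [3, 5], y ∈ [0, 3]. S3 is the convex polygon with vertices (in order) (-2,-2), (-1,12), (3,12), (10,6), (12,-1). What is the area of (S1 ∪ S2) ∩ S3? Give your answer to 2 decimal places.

27.14

|S1 ∪ S2| = 47.
|(S1 ∪ S2) ∩ S3| = 27.14.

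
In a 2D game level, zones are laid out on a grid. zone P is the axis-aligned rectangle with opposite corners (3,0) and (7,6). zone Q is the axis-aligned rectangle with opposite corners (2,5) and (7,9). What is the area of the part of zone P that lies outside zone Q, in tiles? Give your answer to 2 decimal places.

|zone P∩zone Q|: x∈[3,7], y∈[5,6] → 4·1 = 4.
|zone P| = 24.
|zone P ∖ zone Q| = |zone P| − |zone P∩zone Q| = 24 − 4 = 20.00.

20.00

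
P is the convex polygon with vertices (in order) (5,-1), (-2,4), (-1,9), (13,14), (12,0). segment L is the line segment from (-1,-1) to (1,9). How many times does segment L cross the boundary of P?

1

The segment meets the boundary at (-0.25,2.75).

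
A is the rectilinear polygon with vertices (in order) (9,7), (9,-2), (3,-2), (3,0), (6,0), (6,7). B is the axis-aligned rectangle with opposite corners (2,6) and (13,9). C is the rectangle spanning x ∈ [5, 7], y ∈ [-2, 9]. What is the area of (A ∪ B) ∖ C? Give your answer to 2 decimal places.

|A ∪ B| = 63.
|(A ∪ B) ∩ C| = 16.
|(A ∪ B) ∖ C| = 63 − 16 = 47.00.

47.00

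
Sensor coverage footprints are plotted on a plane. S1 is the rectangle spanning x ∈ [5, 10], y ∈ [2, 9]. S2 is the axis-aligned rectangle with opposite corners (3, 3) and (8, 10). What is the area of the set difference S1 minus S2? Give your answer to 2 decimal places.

|S1∩S2|: x∈[5,8], y∈[3,9] → 3·6 = 18.
|S1| = 35.
|S1 ∖ S2| = |S1| − |S1∩S2| = 35 − 18 = 17.00.

17.00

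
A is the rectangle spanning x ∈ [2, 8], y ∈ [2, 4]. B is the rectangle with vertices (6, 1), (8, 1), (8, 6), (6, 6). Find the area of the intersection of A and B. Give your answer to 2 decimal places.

|A∩B|: x∈[6,8], y∈[2,4] → 2·2 = 4.

4.00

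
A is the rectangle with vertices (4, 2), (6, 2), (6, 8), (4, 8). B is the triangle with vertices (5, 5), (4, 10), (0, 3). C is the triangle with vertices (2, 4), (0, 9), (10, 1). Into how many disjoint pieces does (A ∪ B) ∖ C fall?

3

(A ∪ B) ∖ C splits into 3 disjoint pieces (area 9.8588, area 1.75, area 1.9905).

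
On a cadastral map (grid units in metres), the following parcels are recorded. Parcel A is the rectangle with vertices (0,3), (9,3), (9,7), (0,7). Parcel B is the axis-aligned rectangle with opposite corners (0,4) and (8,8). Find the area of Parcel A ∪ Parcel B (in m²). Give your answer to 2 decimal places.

44.00

By inclusion–exclusion:
Individual areas: |Parcel A| = 36, |Parcel B| = 32.
|Parcel A∩Parcel B|: x∈[0,8], y∈[4,7] → 8·3 = 24.
|Parcel A ∪ Parcel B| = 68 − 24 = 44.00.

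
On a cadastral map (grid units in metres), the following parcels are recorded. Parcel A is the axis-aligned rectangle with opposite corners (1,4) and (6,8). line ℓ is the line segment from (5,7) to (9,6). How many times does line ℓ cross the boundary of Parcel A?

1

The segment meets the boundary at (6,6.75).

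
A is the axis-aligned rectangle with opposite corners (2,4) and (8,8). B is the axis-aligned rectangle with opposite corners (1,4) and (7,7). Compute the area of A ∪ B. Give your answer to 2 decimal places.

27.00

By inclusion–exclusion:
Individual areas: |A| = 24, |B| = 18.
|A∩B|: x∈[2,7], y∈[4,7] → 5·3 = 15.
|A ∪ B| = 42 − 15 = 27.00.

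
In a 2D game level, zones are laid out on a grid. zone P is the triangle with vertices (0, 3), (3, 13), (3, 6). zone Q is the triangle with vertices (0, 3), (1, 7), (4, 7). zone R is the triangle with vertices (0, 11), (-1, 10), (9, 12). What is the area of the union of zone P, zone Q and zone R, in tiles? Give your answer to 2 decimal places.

15.06

By inclusion–exclusion:
Individual areas: |zone P| = 10.5, |zone Q| = 6, |zone R| = 4.
|zone P∩zone Q| = 5.1.
|zone P∩zone R| = 0.3413.
|zone Q∩zone R| = 0.
|zone P∩zone Q∩zone R| = 0.
|zone P ∪ zone Q ∪ zone R| = 20.5 − 5.4413 + 0 = 15.06.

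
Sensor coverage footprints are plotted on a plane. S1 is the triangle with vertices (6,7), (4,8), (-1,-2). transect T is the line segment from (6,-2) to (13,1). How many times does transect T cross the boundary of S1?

The segment lies entirely outside S1 and never meets its boundary.

0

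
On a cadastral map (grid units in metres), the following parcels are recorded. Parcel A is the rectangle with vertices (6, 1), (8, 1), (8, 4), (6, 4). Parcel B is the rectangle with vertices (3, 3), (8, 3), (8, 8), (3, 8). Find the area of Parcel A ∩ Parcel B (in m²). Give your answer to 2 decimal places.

|Parcel A∩Parcel B|: x∈[6,8], y∈[3,4] → 2·1 = 2.

2.00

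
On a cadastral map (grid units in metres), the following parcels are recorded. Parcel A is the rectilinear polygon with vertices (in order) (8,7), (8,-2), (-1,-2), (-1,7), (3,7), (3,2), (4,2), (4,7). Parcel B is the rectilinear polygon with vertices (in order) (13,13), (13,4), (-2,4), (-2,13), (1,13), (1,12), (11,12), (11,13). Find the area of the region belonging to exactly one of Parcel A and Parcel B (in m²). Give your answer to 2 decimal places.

153.00

|Parcel A| = 76, |Parcel B| = 125, |Parcel A∩Parcel B| = 24.
|Parcel A △ Parcel B| = |Parcel A| + |Parcel B| − 2·|Parcel A∩Parcel B| = 76 + 125 − 48 = 153.00.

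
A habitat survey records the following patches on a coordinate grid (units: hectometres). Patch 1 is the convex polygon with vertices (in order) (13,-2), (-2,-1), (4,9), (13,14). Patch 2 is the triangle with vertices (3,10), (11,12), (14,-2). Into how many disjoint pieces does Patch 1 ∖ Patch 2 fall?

2

Patch 1 ∖ Patch 2 splits into 2 disjoint pieces (area 82.4985, area 13.5152).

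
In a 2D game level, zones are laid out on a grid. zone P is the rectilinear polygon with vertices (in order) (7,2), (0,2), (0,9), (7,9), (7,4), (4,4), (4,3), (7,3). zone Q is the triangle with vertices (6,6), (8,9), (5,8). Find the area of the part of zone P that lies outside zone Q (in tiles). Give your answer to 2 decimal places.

43.08

|zone P| = 46, |zone P∩zone Q| = 2.9167.
|zone P ∖ zone Q| = |zone P| − |zone P∩zone Q| = 46 − 2.9167 = 43.08.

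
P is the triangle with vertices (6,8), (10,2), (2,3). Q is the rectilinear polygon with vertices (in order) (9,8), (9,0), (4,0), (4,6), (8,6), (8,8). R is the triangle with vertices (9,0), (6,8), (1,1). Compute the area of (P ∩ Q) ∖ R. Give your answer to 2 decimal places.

3.91

|P ∩ Q| = 15.6292.
|(P ∩ Q) ∩ R| = 11.7222.
|(P ∩ Q) ∖ R| = 15.6292 − 11.7222 = 3.91.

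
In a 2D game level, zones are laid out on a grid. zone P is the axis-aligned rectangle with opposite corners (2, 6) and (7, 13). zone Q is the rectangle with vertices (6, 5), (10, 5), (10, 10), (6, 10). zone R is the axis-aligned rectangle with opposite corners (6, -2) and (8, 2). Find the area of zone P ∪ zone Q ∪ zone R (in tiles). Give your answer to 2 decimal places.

By inclusion–exclusion:
Individual areas: |zone P| = 35, |zone Q| = 20, |zone R| = 8.
|zone P∩zone Q|: x∈[6,7], y∈[6,10] → 1·4 = 4.
|zone P∩zone R| = 0 (no overlap).
|zone Q∩zone R| = 0 (no overlap).
|zone P∩zone Q∩zone R| = 0.
|zone P ∪ zone Q ∪ zone R| = 63 − 4 + 0 = 59.00.

59.00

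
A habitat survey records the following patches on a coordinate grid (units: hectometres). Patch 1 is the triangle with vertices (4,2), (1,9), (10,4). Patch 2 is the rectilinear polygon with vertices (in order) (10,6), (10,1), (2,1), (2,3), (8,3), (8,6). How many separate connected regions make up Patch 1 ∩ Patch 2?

2

Patch 1 ∩ Patch 2 splits into 2 disjoint pieces (area 1.7143, area 1.7778).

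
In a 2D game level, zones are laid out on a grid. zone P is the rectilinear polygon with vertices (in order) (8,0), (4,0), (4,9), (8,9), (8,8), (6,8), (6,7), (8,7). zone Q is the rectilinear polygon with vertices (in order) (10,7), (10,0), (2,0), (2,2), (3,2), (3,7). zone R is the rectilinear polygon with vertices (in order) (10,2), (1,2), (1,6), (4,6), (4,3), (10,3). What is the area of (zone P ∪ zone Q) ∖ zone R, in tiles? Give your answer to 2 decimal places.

47.00

|zone P ∪ zone Q| = 57.
|(zone P ∪ zone Q) ∩ zone R| = 10.
|(zone P ∪ zone Q) ∖ zone R| = 57 − 10 = 47.00.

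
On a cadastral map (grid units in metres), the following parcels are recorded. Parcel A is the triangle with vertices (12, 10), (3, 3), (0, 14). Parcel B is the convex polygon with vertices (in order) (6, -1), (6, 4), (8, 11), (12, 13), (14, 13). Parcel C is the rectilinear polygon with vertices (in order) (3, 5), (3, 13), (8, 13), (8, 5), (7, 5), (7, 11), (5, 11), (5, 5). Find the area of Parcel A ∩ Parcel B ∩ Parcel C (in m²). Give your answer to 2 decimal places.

The intersection is the polygon with vertices (8,11), (8,6.889), (7,6.111), (7,7.5).
By the shoelace formula its area is 2.75.

2.75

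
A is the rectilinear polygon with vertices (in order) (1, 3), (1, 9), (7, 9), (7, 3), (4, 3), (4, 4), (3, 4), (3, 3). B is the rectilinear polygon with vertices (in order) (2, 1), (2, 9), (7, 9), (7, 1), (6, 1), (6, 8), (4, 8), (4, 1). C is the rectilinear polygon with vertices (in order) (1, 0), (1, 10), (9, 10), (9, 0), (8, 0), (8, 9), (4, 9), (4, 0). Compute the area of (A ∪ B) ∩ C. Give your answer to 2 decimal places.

|A ∪ B| = 42.
|(A ∪ B) ∩ C| = 22.00.

22.00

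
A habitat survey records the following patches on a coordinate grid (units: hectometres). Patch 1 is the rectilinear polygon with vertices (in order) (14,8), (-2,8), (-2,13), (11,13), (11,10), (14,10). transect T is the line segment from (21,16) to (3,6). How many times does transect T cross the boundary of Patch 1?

2

The segment meets the boundary at (6.6,8), (11,10.444).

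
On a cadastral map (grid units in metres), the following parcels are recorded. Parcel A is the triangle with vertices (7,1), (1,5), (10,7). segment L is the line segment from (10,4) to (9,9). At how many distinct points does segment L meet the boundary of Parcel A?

The segment meets the boundary at (9.426,6.872), (9.571,6.143).

2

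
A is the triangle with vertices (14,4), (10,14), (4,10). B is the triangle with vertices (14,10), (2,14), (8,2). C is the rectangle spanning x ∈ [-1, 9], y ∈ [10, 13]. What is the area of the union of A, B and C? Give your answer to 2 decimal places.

83.92

By inclusion–exclusion:
Individual areas: |A| = 38, |B| = 60, |C| = 30.
|A∩B| = 28.1887.
|A∩C| = 8.25.
|B∩C| = 14.5833.
|A∩B∩C| = 6.9444.
|A ∪ B ∪ C| = 128 − 51.0221 + 6.9444 = 83.92.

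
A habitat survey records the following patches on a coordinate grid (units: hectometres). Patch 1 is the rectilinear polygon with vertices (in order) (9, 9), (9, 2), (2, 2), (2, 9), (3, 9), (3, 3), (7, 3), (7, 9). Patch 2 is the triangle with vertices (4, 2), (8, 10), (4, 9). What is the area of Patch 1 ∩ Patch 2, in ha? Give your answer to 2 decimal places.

0.50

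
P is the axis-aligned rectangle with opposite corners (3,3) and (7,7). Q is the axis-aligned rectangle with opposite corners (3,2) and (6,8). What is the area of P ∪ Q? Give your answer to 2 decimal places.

22.00

By inclusion–exclusion:
Individual areas: |P| = 16, |Q| = 18.
|P∩Q|: x∈[3,6], y∈[3,7] → 3·4 = 12.
|P ∪ Q| = 34 − 12 = 22.00.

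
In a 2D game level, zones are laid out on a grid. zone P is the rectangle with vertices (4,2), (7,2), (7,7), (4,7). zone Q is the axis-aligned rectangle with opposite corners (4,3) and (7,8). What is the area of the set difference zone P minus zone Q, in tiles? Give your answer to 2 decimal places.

3.00

|zone P∩zone Q|: x∈[4,7], y∈[3,7] → 3·4 = 12.
|zone P| = 15.
|zone P ∖ zone Q| = |zone P| − |zone P∩zone Q| = 15 − 12 = 3.00.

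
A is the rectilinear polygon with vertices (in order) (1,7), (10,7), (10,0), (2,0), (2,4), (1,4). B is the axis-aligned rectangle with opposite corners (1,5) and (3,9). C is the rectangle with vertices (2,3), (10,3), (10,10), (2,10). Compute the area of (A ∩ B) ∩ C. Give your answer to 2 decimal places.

2.00

The region (A ∩ B) ∩ C is the polygon with vertices (3,5), (2,5), (2,7), (3,7).
By the shoelace formula its area is 2.00.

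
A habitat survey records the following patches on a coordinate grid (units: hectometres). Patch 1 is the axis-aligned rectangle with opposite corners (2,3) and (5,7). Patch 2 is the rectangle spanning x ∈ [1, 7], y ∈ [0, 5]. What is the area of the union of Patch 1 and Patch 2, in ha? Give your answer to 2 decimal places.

By inclusion–exclusion:
Individual areas: |Patch 1| = 12, |Patch 2| = 30.
|Patch 1∩Patch 2|: x∈[2,5], y∈[3,5] → 3·2 = 6.
|Patch 1 ∪ Patch 2| = 42 − 6 = 36.00.

36.00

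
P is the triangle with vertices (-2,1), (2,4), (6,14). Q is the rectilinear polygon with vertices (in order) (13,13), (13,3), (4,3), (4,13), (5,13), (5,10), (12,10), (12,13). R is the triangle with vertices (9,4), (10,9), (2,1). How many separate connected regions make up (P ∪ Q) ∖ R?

(P ∪ Q) ∖ R is a single connected region.

1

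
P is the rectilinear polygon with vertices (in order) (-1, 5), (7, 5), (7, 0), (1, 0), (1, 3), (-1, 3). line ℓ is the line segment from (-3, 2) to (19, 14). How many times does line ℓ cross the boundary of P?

The segment meets the boundary at (2.5,5), (-1,3.091).

2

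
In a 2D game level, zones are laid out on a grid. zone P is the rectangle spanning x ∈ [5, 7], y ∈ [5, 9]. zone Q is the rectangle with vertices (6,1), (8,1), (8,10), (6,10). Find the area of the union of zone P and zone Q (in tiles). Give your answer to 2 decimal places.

By inclusion–exclusion:
Individual areas: |zone P| = 8, |zone Q| = 18.
|zone P∩zone Q|: x∈[6,7], y∈[5,9] → 1·4 = 4.
|zone P ∪ zone Q| = 26 − 4 = 22.00.

22.00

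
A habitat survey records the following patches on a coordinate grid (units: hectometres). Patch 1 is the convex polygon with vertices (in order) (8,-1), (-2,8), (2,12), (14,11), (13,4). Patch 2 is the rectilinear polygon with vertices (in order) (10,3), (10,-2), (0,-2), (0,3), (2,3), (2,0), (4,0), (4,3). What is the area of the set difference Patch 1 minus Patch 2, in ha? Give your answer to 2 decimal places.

|Patch 1| = 128, |Patch 1∩Patch 2| = 14.8.
|Patch 1 ∖ Patch 2| = |Patch 1| − |Patch 1∩Patch 2| = 128 − 14.8 = 113.20.

113.20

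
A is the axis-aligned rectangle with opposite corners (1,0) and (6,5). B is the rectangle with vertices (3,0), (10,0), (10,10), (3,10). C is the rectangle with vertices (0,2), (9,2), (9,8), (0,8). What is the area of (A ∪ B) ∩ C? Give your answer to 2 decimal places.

42.00

The region (A ∪ B) ∩ C is the polygon with vertices (1,5), (3,5), (3,8), (9,8), (9,2), (1,2).
By the shoelace formula its area is 42.00.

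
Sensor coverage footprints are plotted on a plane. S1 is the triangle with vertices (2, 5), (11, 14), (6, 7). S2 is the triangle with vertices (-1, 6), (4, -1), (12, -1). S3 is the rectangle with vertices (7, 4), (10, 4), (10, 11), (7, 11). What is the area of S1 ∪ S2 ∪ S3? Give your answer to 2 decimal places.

56.09

By inclusion–exclusion:
Individual areas: |S1| = 9, |S2| = 28, |S3| = 21.
|S1∩S2| = 0.
|S1∩S3| = 1.9143.
|S2∩S3| = 0.
|S1∩S2∩S3| = 0.
|S1 ∪ S2 ∪ S3| = 58 − 1.9143 + 0 = 56.09.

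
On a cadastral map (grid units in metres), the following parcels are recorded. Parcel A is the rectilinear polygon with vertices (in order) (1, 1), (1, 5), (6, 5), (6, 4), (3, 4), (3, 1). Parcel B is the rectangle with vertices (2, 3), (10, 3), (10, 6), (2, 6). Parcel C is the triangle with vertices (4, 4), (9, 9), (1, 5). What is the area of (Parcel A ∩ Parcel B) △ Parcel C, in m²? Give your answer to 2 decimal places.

11.33

|Parcel A ∩ Parcel B| = 5.
|(Parcel A ∩ Parcel B) ∩ Parcel C| = 1.8333.
|(Parcel A ∩ Parcel B) △ Parcel C| = 5 + 10 − 3.6667 = 11.33.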